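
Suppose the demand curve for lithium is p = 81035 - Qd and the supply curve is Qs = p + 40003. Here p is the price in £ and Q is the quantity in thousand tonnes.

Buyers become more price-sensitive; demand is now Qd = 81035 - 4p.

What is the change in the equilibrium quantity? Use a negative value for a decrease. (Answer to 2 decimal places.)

-12309.60

Before the shock: 81035 - p = p + 40003 ⇒ 41032 = 2p ⇒ p = 20516, Q = 60519.
The shock moves the curves to Qd = 81035 - 4p and Qs = p + 40003.
Equate the new curves: 81035 - 4p = p + 40003, giving 41032 = 5p, p = 8206.4, Q = 48209.4.
ΔQ = 48209.4 − 60519 = -12309.60.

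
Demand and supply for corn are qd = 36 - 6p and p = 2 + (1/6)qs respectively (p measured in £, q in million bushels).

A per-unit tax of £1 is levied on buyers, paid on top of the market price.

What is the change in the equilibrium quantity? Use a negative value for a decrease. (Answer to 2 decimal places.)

-3.00

Before the shock: 36 - 6p = 6p - 12 ⇒ 48 = 12p ⇒ p = 4, q = 12.
Since buyers pay the price plus the tax, the effective demand curve becomes qd = 30 - 6p.
New equilibrium: 30 - 6p = 6p - 12 ⇒ 42 = 12p ⇒ p = 3.5, q = 9.
Δq = 9 − 12 = -3.00.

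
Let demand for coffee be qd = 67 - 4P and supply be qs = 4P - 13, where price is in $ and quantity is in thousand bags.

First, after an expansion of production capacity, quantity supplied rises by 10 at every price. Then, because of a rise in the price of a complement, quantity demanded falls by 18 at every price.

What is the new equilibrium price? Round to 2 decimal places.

6.50

Before the shock: 67 - 4P = 4P - 13 ⇒ 80 = 8P ⇒ P = 10, q = 27.
The shock moves the curves to qd = 49 - 4P and qs = 4P - 3.
New equilibrium: 49 - 4P = 4P - 3 ⇒ 52 = 8P ⇒ P = 6.5, q = 23.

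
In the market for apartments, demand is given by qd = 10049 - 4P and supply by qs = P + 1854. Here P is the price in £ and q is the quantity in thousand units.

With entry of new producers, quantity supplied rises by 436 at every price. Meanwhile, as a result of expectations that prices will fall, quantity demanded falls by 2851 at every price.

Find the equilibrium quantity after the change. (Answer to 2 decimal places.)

3271.60

Original equilibrium: 10049 - 4P = P + 1854 gives 8195 = 5P, so P = 1639 and q = 3493.
With the change applied: demand qd = 7198 - 4P, supply qs = P + 2290.
Clearing the new market: 7198 - 4P = P + 2290, so P = 981.6 and q = 3271.6.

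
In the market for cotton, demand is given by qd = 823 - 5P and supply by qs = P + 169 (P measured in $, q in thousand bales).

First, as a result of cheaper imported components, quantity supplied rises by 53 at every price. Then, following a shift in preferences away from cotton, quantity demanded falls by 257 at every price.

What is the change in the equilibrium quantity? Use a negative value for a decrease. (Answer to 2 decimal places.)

+1.33

Original equilibrium: 823 - 5P = P + 169 gives 654 = 6P, so P = 109 and q = 278.
The shock moves the curves to qd = 566 - 5P and qs = P + 222.
Equate the new curves: 566 - 5P = P + 222, giving 344 = 6P, P = 172/3 ≈ 57.3333, q = 838/3 ≈ 279.3333.
Δq = 279.3333 − 278 = +1.33.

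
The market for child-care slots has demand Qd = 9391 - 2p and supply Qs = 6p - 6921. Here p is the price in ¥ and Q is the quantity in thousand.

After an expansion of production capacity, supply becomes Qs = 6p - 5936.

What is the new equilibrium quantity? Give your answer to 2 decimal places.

Solve the original market: 9391 - 2p = 6p - 6921, hence p = 2039 and Q = 5313.
With the change applied: demand Qd = 9391 - 2p, supply Qs = 6p - 5936.
New equilibrium: 9391 - 2p = 6p - 5936 ⇒ 15327 = 8p ⇒ p = 1915.875, Q = 5559.25.

5559.25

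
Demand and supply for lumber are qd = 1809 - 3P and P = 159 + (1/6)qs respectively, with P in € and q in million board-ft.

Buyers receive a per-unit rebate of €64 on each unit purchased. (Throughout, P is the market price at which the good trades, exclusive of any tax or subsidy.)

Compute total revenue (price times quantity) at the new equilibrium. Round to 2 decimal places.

333586.67

Initially, 1809 - 3P = 6P - 954, so 2763 = 9P and P = 307, q = 888.
Since buyers' out-of-pocket price is the market price minus the rebate, the effective demand curve becomes qd = 2001 - 3P.
Setting them equal: 2001 - 3P = 6P - 954 → 2955 = 9P, so P = 985/3 ≈ 328.3333 and q = 1016.
New expenditure = 328.3333 × 1016 = 333586.67.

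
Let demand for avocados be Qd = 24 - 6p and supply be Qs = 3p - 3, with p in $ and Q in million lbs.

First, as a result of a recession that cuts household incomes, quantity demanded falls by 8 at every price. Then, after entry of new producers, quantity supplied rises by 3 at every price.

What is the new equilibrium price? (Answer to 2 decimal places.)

Before the shock: 24 - 6p = 3p - 3 ⇒ 27 = 9p ⇒ p = 3, Q = 6.
With the change applied: demand Qd = 16 - 6p, supply Qs = 3p.
New equilibrium: 16 - 6p = 3p ⇒ 16 = 9p ⇒ p = 16/9 ≈ 1.7778, Q = 16/3 ≈ 5.3333.

1.78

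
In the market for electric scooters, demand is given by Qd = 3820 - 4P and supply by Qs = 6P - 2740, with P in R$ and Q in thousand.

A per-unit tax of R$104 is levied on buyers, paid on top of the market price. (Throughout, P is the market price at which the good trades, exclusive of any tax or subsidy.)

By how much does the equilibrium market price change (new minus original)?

-41.6

Original equilibrium: 3820 - 4P = 6P - 2740 gives 6560 = 10P, so P = 656 and Q = 1196.
Since buyers pay the price plus the tax, the effective demand curve becomes Qd = 3404 - 4P.
New equilibrium: 3404 - 4P = 6P - 2740 ⇒ 6144 = 10P ⇒ P = 614.4, Q = 946.4.
ΔP = 614.4 − 656 = -41.6.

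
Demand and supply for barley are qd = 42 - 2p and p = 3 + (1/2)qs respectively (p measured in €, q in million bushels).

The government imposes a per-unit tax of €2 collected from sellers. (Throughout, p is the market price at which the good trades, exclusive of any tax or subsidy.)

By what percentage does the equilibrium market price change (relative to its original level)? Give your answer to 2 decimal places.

Original equilibrium: 42 - 2p = 2p - 6 gives 48 = 4p, so p = 12 and q = 18.
Since sellers keep the price net of the tax, the effective supply curve becomes qs = 2p - 10.
Setting them equal: 42 - 2p = 2p - 10 → 52 = 4p, so p = 13 and q = 16.
%Δp = (13 − 12) / 12 × 100 = +8.33%.

+8.33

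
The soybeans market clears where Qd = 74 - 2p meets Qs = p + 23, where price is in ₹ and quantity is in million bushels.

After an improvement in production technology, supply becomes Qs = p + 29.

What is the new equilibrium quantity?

44

Solve the original market: 74 - 2p = p + 23, hence p = 17 and Q = 40.
With the change applied: demand Qd = 74 - 2p, supply Qs = p + 29.
Setting them equal: 74 - 2p = p + 29 → 45 = 3p, so p = 15 and Q = 44.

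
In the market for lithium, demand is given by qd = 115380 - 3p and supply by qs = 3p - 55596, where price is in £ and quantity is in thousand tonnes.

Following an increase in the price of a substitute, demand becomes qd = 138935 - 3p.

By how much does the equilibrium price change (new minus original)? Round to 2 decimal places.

Before the shock: 115380 - 3p = 3p - 55596 ⇒ 170976 = 6p ⇒ p = 28496, q = 29892.
With the change applied: demand qd = 138935 - 3p, supply qs = 3p - 55596.
Equate the new curves: 138935 - 3p = 3p - 55596, giving 194531 = 6p, p = 194531/6 ≈ 32421.8333, q = 41669.5.
Δp = 32421.8333 − 28496 = +3925.83.

+3925.83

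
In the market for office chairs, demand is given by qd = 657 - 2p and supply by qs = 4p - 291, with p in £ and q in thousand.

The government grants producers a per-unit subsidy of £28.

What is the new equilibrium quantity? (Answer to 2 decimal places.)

378.33

Before the shock: 657 - 2p = 4p - 291 ⇒ 948 = 6p ⇒ p = 158, q = 341.
Since sellers receive the price plus the subsidy, the effective supply curve becomes qs = 4p - 179.
Clearing the new market: 657 - 2p = 4p - 179, so p = 418/3 ≈ 139.3333 and q = 1135/3 ≈ 378.3333.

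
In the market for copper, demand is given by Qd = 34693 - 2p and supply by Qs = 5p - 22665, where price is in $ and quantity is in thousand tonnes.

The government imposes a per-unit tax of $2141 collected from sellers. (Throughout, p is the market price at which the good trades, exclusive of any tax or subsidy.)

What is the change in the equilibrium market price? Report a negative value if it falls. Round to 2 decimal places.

Initially, 34693 - 2p = 5p - 22665, so 57358 = 7p and p = 8194, Q = 18305.
Since sellers keep the price net of the tax, the effective supply curve becomes Qs = 5p - 33370.
Clearing the new market: 34693 - 2p = 5p - 33370, so p = 68063/7 ≈ 9723.2857 and Q = 106725/7 ≈ 15246.4286.
Δp = 9723.2857 − 8194 = +1529.29.

+1529.29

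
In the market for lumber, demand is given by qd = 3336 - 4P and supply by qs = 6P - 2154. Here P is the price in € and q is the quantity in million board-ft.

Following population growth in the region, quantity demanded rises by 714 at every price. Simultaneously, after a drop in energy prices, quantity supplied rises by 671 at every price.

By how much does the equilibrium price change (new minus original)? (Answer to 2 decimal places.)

Initially, 3336 - 4P = 6P - 2154, so 5490 = 10P and P = 549, q = 1140.
After the shift, demand is qd = 4050 - 4P and supply is qs = 6P - 1483.
Setting them equal: 4050 - 4P = 6P - 1483 → 5533 = 10P, so P = 553.3 and q = 1836.8.
ΔP = 553.3 − 549 = +4.30.

+4.30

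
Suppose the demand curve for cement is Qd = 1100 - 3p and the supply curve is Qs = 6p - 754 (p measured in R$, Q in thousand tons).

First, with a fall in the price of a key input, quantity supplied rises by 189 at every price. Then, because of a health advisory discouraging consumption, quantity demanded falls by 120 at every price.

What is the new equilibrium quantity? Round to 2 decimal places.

465.00

Initially, 1100 - 3p = 6p - 754, so 1854 = 9p and p = 206, Q = 482.
With the change applied: demand Qd = 980 - 3p, supply Qs = 6p - 565.
Setting them equal: 980 - 3p = 6p - 565 → 1545 = 9p, so p = 515/3 ≈ 171.6667 and Q = 465.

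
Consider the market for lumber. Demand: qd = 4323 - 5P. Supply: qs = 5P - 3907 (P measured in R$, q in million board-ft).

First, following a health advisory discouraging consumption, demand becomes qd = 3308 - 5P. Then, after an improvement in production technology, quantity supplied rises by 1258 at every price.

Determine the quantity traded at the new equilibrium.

Solve the original market: 4323 - 5P = 5P - 3907, hence P = 823 and q = 208.
The new curves are qd = 3308 - 5P (demand) and qs = 5P - 2649 (supply).
Setting them equal: 3308 - 5P = 5P - 2649 → 5957 = 10P, so P = 595.7 and q = 329.5.

329.5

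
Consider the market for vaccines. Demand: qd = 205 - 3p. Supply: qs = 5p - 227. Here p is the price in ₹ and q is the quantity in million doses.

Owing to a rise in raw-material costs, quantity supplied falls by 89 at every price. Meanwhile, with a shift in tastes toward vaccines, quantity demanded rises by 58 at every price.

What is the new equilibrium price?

Before the shock: 205 - 3p = 5p - 227 ⇒ 432 = 8p ⇒ p = 54, q = 43.
The shock moves the curves to qd = 263 - 3p and qs = 5p - 316.
New equilibrium: 263 - 3p = 5p - 316 ⇒ 579 = 8p ⇒ p = 72.375, q = 45.875.

72.375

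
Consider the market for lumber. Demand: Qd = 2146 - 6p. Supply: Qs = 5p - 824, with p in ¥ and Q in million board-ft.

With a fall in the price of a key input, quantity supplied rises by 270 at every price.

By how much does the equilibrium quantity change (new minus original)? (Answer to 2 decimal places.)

+147.27

Solve the original market: 2146 - 6p = 5p - 824, hence p = 270 and Q = 526.
The new curves are Qd = 2146 - 6p (demand) and Qs = 5p - 554 (supply).
New equilibrium: 2146 - 6p = 5p - 554 ⇒ 2700 = 11p ⇒ p = 2700/11 ≈ 245.4545, Q = 7406/11 ≈ 673.2727.
ΔQ = 673.2727 − 526 = +147.27.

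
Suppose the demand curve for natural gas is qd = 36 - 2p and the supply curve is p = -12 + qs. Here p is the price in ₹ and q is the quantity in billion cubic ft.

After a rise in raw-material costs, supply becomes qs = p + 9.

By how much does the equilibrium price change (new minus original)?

Before the shock: 36 - 2p = p + 12 ⇒ 24 = 3p ⇒ p = 8, q = 20.
The new curves are qd = 36 - 2p (demand) and qs = p + 9 (supply).
Clearing the new market: 36 - 2p = p + 9, so p = 9 and q = 18.
Δp = 9 − 8 = +1.

+1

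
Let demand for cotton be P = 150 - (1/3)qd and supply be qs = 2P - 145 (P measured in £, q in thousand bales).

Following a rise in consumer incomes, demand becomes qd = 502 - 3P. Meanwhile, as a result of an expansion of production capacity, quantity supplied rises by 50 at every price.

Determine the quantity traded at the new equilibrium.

143.8

Original equilibrium: 450 - 3P = 2P - 145 gives 595 = 5P, so P = 119 and q = 93.
With the change applied: demand qd = 502 - 3P, supply qs = 2P - 95.
Setting them equal: 502 - 3P = 2P - 95 → 597 = 5P, so P = 119.4 and q = 143.8.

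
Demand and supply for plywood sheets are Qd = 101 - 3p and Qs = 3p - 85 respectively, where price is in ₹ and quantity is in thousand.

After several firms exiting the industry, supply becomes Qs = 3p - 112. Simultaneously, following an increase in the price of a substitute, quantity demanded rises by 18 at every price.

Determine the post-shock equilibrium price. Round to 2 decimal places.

Solve the original market: 101 - 3p = 3p - 85, hence p = 31 and Q = 8.
After the shift, demand is Qd = 119 - 3p and supply is Qs = 3p - 112.
Equate the new curves: 119 - 3p = 3p - 112, giving 231 = 6p, p = 38.5, Q = 3.5.

38.50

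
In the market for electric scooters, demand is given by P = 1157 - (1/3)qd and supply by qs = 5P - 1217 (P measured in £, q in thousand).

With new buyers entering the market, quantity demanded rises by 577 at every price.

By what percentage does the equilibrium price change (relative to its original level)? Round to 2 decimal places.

+12.31

Before the shock: 3471 - 3P = 5P - 1217 ⇒ 4688 = 8P ⇒ P = 586, q = 1713.
The new curves are qd = 4048 - 3P (demand) and qs = 5P - 1217 (supply).
Equate the new curves: 4048 - 3P = 5P - 1217, giving 5265 = 8P, P = 658.125, q = 2073.625.
%ΔP = (658.125 − 586) / 586 × 100 = +12.31%.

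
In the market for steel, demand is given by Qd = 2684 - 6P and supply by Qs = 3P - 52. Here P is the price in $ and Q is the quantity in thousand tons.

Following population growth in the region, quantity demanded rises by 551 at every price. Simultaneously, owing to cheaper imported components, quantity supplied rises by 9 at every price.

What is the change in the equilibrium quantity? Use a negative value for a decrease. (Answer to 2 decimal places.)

Before the shock: 2684 - 6P = 3P - 52 ⇒ 2736 = 9P ⇒ P = 304, Q = 860.
The shock moves the curves to Qd = 3235 - 6P and Qs = 3P - 43.
New equilibrium: 3235 - 6P = 3P - 43 ⇒ 3278 = 9P ⇒ P = 3278/9 ≈ 364.2222, Q = 3149/3 ≈ 1049.6667.
ΔQ = 1049.6667 − 860 = +189.67.

+189.67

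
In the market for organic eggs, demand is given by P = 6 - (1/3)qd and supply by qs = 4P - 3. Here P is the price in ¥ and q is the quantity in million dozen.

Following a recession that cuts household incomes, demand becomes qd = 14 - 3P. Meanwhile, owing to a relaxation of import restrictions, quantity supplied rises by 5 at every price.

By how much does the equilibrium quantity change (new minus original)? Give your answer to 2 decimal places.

-0.14

Before the shock: 18 - 3P = 4P - 3 ⇒ 21 = 7P ⇒ P = 3, q = 9.
With the change applied: demand qd = 14 - 3P, supply qs = 4P + 2.
Clearing the new market: 14 - 3P = 4P + 2, so P = 12/7 ≈ 1.7143 and q = 62/7 ≈ 8.8571.
Δq = 8.8571 − 9 = -0.14.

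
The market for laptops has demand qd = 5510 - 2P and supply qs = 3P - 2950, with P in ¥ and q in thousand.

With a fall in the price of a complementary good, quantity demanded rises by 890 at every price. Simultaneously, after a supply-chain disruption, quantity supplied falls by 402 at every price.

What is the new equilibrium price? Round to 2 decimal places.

1950.40

Initially, 5510 - 2P = 3P - 2950, so 8460 = 5P and P = 1692, q = 2126.
After the shift, demand is qd = 6400 - 2P and supply is qs = 3P - 3352.
Clearing the new market: 6400 - 2P = 3P - 3352, so P = 1950.4 and q = 2499.2.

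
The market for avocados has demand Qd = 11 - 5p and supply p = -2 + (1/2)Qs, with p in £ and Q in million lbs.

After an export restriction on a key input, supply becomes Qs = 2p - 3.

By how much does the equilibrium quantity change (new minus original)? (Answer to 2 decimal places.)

Solve the original market: 11 - 5p = 2p + 4, hence p = 1 and Q = 6.
The new curves are Qd = 11 - 5p (demand) and Qs = 2p - 3 (supply).
New equilibrium: 11 - 5p = 2p - 3 ⇒ 14 = 7p ⇒ p = 2, Q = 1.
ΔQ = 1 − 6 = -5.00.

-5.00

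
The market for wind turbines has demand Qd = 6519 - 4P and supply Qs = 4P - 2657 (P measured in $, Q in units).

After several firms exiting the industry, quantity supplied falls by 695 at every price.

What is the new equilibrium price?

1233.875

Solve the original market: 6519 - 4P = 4P - 2657, hence P = 1147 and Q = 1931.
With the change applied: demand Qd = 6519 - 4P, supply Qs = 4P - 3352.
Clearing the new market: 6519 - 4P = 4P - 3352, so P = 1233.875 and Q = 1583.5.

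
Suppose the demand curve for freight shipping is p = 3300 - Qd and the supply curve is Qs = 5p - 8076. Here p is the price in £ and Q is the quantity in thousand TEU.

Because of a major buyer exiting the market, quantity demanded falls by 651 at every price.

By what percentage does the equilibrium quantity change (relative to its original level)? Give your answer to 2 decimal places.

-38.64

Before the shock: 3300 - p = 5p - 8076 ⇒ 11376 = 6p ⇒ p = 1896, Q = 1404.
The new curves are Qd = 2649 - p (demand) and Qs = 5p - 8076 (supply).
Setting them equal: 2649 - p = 5p - 8076 → 10725 = 6p, so p = 1787.5 and Q = 861.5.
%ΔQ = (861.5 − 1404) / 1404 × 100 = -38.64%.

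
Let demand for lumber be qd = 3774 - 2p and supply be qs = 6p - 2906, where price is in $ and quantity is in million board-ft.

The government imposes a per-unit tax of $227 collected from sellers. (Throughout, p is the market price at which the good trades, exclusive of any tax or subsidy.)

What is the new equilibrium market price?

1005.25

Initially, 3774 - 2p = 6p - 2906, so 6680 = 8p and p = 835, q = 2104.
Since sellers keep the price net of the tax, the effective supply curve becomes qs = 6p - 4268.
Equate the new curves: 3774 - 2p = 6p - 4268, giving 8042 = 8p, p = 1005.25, q = 1763.5.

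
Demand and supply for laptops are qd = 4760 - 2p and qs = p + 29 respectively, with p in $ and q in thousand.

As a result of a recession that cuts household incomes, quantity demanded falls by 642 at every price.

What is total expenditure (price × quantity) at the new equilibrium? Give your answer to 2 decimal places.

Initially, 4760 - 2p = p + 29, so 4731 = 3p and p = 1577, q = 1606.
The new curves are qd = 4118 - 2p (demand) and qs = p + 29 (supply).
New equilibrium: 4118 - 2p = p + 29 ⇒ 4089 = 3p ⇒ p = 1363, q = 1392.
New expenditure = 1363 × 1392 = 1897296.00.

1897296.00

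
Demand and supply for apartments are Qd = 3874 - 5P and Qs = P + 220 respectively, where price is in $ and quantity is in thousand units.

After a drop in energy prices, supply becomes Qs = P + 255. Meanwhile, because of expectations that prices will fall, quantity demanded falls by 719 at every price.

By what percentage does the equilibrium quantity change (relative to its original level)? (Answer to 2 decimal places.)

-10.94

Initially, 3874 - 5P = P + 220, so 3654 = 6P and P = 609, Q = 829.
The shock moves the curves to Qd = 3155 - 5P and Qs = P + 255.
Equate the new curves: 3155 - 5P = P + 255, giving 2900 = 6P, P = 1450/3 ≈ 483.3333, Q = 2215/3 ≈ 738.3333.
%ΔQ = (738.3333 − 829) / 829 × 100 = -10.94%.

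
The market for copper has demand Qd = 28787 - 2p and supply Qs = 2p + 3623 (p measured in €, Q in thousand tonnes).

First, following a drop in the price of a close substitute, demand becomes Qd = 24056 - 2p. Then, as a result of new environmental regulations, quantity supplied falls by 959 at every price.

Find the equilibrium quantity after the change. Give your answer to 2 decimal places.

Initially, 28787 - 2p = 2p + 3623, so 25164 = 4p and p = 6291, Q = 16205.
The new curves are Qd = 24056 - 2p (demand) and Qs = 2p + 2664 (supply).
Clearing the new market: 24056 - 2p = 2p + 2664, so p = 5348 and Q = 13360.

13360.00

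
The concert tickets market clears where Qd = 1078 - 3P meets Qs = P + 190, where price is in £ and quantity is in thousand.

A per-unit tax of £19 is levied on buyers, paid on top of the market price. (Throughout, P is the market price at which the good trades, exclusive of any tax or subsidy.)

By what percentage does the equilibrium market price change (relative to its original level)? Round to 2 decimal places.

-6.42

Before the shock: 1078 - 3P = P + 190 ⇒ 888 = 4P ⇒ P = 222, Q = 412.
Since buyers pay the price plus the tax, the effective demand curve becomes Qd = 1021 - 3P.
Equate the new curves: 1021 - 3P = P + 190, giving 831 = 4P, P = 207.75, Q = 397.75.
%ΔP = (207.75 − 222) / 222 × 100 = -6.42%.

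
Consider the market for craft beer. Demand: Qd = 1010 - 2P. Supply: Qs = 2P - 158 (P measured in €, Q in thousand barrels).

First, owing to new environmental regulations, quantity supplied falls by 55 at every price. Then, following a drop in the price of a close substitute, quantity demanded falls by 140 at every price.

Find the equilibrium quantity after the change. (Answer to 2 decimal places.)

328.50

Before the shock: 1010 - 2P = 2P - 158 ⇒ 1168 = 4P ⇒ P = 292, Q = 426.
After the shift, demand is Qd = 870 - 2P and supply is Qs = 2P - 213.
Clearing the new market: 870 - 2P = 2P - 213, so P = 270.75 and Q = 328.5.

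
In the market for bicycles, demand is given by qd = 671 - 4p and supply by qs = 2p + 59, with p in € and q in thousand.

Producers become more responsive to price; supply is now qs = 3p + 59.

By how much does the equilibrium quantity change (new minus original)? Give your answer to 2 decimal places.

+58.29

Solve the original market: 671 - 4p = 2p + 59, hence p = 102 and q = 263.
With the change applied: demand qd = 671 - 4p, supply qs = 3p + 59.
Equate the new curves: 671 - 4p = 3p + 59, giving 612 = 7p, p = 612/7 ≈ 87.4286, q = 2249/7 ≈ 321.2857.
Δq = 321.2857 − 263 = +58.29.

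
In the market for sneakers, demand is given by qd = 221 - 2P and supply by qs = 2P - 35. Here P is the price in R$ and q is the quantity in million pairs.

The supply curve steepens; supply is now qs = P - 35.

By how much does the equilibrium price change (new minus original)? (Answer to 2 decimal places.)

+21.33

Initially, 221 - 2P = 2P - 35, so 256 = 4P and P = 64, q = 93.
With the change applied: demand qd = 221 - 2P, supply qs = P - 35.
Equate the new curves: 221 - 2P = P - 35, giving 256 = 3P, P = 256/3 ≈ 85.3333, q = 151/3 ≈ 50.3333.
ΔP = 85.3333 − 64 = +21.33.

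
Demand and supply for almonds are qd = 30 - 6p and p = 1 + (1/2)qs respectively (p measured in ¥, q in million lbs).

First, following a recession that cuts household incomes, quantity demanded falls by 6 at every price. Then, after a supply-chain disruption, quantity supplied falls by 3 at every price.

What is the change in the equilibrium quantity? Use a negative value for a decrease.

-3.75

Before the shock: 30 - 6p = 2p - 2 ⇒ 32 = 8p ⇒ p = 4, q = 6.
The new curves are qd = 24 - 6p (demand) and qs = 2p - 5 (supply).
Setting them equal: 24 - 6p = 2p - 5 → 29 = 8p, so p = 3.625 and q = 2.25.
Δq = 2.25 − 6 = -3.75.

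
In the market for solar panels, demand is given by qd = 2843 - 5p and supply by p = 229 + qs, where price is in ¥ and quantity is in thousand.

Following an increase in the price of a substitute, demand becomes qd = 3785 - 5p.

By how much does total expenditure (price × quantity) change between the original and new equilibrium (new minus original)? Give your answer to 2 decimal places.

Initially, 2843 - 5p = p - 229, so 3072 = 6p and p = 512, q = 283.
With the change applied: demand qd = 3785 - 5p, supply qs = p - 229.
Equate the new curves: 3785 - 5p = p - 229, giving 4014 = 6p, p = 669, q = 440.
Expenditure moves from 512×283 = 144896 to 669×440 = 294360; change = +149464.00.

+149464.00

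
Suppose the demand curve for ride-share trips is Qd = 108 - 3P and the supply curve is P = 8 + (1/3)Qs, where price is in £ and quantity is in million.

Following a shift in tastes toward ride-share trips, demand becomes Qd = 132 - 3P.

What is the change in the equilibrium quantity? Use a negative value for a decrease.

+12

Solve the original market: 108 - 3P = 3P - 24, hence P = 22 and Q = 42.
With the change applied: demand Qd = 132 - 3P, supply Qs = 3P - 24.
New equilibrium: 132 - 3P = 3P - 24 ⇒ 156 = 6P ⇒ P = 26, Q = 54.
ΔQ = 54 − 42 = +12.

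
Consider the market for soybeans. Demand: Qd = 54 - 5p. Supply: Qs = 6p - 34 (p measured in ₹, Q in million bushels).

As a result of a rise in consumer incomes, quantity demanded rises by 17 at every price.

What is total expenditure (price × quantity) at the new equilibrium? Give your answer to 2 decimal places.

Original equilibrium: 54 - 5p = 6p - 34 gives 88 = 11p, so p = 8 and Q = 14.
The shock moves the curves to Qd = 71 - 5p and Qs = 6p - 34.
Equate the new curves: 71 - 5p = 6p - 34, giving 105 = 11p, p = 105/11 ≈ 9.5455, Q = 256/11 ≈ 23.2727.
New expenditure = 9.5455 × 23.2727 = 222.15.

222.15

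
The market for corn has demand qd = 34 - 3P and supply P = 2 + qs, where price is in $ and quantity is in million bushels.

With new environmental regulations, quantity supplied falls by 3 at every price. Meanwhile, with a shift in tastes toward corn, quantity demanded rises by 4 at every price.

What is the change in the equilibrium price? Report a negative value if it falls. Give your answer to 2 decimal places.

Before the shock: 34 - 3P = P - 2 ⇒ 36 = 4P ⇒ P = 9, q = 7.
After the shift, demand is qd = 38 - 3P and supply is qs = P - 5.
Equate the new curves: 38 - 3P = P - 5, giving 43 = 4P, P = 10.75, q = 5.75.
ΔP = 10.75 − 9 = +1.75.

+1.75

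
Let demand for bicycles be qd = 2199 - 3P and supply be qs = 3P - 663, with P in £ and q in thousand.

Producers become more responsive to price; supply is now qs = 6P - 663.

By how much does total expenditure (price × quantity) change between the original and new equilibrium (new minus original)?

+29574

Original equilibrium: 2199 - 3P = 3P - 663 gives 2862 = 6P, so P = 477 and q = 768.
The new curves are qd = 2199 - 3P (demand) and qs = 6P - 663 (supply).
Setting them equal: 2199 - 3P = 6P - 663 → 2862 = 9P, so P = 318 and q = 1245.
Expenditure moves from 477×768 = 366336 to 318×1245 = 395910; change = +29574.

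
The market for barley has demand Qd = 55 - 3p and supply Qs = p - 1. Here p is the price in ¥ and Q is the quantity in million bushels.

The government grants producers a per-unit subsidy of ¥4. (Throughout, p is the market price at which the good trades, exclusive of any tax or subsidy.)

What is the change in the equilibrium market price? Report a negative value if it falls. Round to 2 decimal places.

Initially, 55 - 3p = p - 1, so 56 = 4p and p = 14, Q = 13.
Since sellers receive the price plus the subsidy, the effective supply curve becomes Qs = p + 3.
Setting them equal: 55 - 3p = p + 3 → 52 = 4p, so p = 13 and Q = 16.
Δp = 13 − 14 = -1.00.

-1.00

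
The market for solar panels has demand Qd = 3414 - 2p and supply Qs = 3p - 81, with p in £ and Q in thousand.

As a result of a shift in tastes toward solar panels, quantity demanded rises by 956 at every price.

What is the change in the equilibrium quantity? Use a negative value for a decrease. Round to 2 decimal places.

+573.60

Before the shock: 3414 - 2p = 3p - 81 ⇒ 3495 = 5p ⇒ p = 699, Q = 2016.
With the change applied: demand Qd = 4370 - 2p, supply Qs = 3p - 81.
Equate the new curves: 4370 - 2p = 3p - 81, giving 4451 = 5p, p = 890.2, Q = 2589.6.
ΔQ = 2589.6 − 2016 = +573.60.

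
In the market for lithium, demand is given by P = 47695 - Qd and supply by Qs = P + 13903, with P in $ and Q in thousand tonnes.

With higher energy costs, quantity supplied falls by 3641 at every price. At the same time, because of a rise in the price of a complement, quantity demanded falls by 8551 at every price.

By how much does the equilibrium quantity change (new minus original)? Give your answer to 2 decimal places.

Original equilibrium: 47695 - P = P + 13903 gives 33792 = 2P, so P = 16896 and Q = 30799.
The new curves are Qd = 39144 - P (demand) and Qs = P + 10262 (supply).
New equilibrium: 39144 - P = P + 10262 ⇒ 28882 = 2P ⇒ P = 14441, Q = 24703.
ΔQ = 24703 − 30799 = -6096.00.

-6096.00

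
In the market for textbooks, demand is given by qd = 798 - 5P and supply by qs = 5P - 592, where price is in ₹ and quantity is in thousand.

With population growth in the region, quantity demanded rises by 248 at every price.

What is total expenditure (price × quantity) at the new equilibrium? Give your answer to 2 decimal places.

37182.60

Original equilibrium: 798 - 5P = 5P - 592 gives 1390 = 10P, so P = 139 and q = 103.
With the change applied: demand qd = 1046 - 5P, supply qs = 5P - 592.
Equate the new curves: 1046 - 5P = 5P - 592, giving 1638 = 10P, P = 163.8, q = 227.
New expenditure = 163.8 × 227 = 37182.60.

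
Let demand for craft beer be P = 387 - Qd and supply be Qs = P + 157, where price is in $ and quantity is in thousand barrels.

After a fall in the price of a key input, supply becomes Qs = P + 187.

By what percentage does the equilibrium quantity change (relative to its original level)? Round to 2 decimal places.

+5.51

Original equilibrium: 387 - P = P + 157 gives 230 = 2P, so P = 115 and Q = 272.
After the shift, demand is Qd = 387 - P and supply is Qs = P + 187.
Clearing the new market: 387 - P = P + 187, so P = 100 and Q = 287.
%ΔQ = (287 − 272) / 272 × 100 = +5.51%.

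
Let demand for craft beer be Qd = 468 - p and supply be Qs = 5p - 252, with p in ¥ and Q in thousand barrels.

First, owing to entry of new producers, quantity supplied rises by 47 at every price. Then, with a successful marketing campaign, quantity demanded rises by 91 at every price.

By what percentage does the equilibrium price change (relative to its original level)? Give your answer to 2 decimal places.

Before the shock: 468 - p = 5p - 252 ⇒ 720 = 6p ⇒ p = 120, Q = 348.
With the change applied: demand Qd = 559 - p, supply Qs = 5p - 205.
Clearing the new market: 559 - p = 5p - 205, so p = 382/3 ≈ 127.3333 and Q = 1295/3 ≈ 431.6667.
%Δp = (127.3333 − 120) / 120 × 100 = +6.11%.

+6.11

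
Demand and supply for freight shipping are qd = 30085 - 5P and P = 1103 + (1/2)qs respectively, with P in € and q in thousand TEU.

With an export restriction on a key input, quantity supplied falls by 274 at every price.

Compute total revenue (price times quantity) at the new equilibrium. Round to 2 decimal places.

31747552.04

Before the shock: 30085 - 5P = 2P - 2206 ⇒ 32291 = 7P ⇒ P = 4613, q = 7020.
The shock moves the curves to qd = 30085 - 5P and qs = 2P - 2480.
New equilibrium: 30085 - 5P = 2P - 2480 ⇒ 32565 = 7P ⇒ P = 32565/7 ≈ 4652.1429, q = 47770/7 ≈ 6824.2857.
New expenditure = 4652.1429 × 6824.2857 = 31747552.04.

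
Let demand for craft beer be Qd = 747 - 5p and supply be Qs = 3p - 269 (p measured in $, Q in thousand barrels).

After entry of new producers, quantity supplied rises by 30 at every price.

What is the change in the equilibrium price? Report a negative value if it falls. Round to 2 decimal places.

Original equilibrium: 747 - 5p = 3p - 269 gives 1016 = 8p, so p = 127 and Q = 112.
With the change applied: demand Qd = 747 - 5p, supply Qs = 3p - 239.
Equate the new curves: 747 - 5p = 3p - 239, giving 986 = 8p, p = 123.25, Q = 130.75.
Δp = 123.25 − 127 = -3.75.

-3.75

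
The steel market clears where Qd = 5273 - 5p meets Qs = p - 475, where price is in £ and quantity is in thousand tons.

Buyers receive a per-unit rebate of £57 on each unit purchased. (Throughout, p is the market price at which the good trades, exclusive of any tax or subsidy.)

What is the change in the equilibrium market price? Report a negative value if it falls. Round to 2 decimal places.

Before the shock: 5273 - 5p = p - 475 ⇒ 5748 = 6p ⇒ p = 958, Q = 483.
Since buyers' out-of-pocket price is the market price minus the rebate, the effective demand curve becomes Qd = 5558 - 5p.
Clearing the new market: 5558 - 5p = p - 475, so p = 1005.5 and Q = 530.5.
Δp = 1005.5 − 958 = +47.50.

+47.50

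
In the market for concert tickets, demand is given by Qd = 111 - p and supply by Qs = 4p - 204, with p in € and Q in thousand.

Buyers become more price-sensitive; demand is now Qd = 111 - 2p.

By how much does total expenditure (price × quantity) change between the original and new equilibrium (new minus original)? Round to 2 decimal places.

-2709.00

Initially, 111 - p = 4p - 204, so 315 = 5p and p = 63, Q = 48.
The shock moves the curves to Qd = 111 - 2p and Qs = 4p - 204.
Equate the new curves: 111 - 2p = 4p - 204, giving 315 = 6p, p = 52.5, Q = 6.
Expenditure moves from 63×48 = 3024 to 52.5×6 = 315; change = -2709.00.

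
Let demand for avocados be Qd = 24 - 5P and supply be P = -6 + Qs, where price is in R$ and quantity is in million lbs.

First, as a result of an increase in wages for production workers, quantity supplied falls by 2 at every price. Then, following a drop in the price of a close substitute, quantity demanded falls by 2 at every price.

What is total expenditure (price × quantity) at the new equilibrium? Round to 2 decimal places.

Solve the original market: 24 - 5P = P + 6, hence P = 3 and Q = 9.
After the shift, demand is Qd = 22 - 5P and supply is Qs = P + 4.
Setting them equal: 22 - 5P = P + 4 → 18 = 6P, so P = 3 and Q = 7.
New expenditure = 3 × 7 = 21.00.

21.00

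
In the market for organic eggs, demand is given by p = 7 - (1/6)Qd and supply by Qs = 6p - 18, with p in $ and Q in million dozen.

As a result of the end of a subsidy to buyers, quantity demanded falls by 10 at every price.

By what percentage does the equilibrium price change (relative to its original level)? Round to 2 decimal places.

-16.67

Before the shock: 42 - 6p = 6p - 18 ⇒ 60 = 12p ⇒ p = 5, Q = 12.
After the shift, demand is Qd = 32 - 6p and supply is Qs = 6p - 18.
Setting them equal: 32 - 6p = 6p - 18 → 50 = 12p, so p = 25/6 ≈ 4.1667 and Q = 7.
%Δp = (4.1667 − 5) / 5 × 100 = -16.67%.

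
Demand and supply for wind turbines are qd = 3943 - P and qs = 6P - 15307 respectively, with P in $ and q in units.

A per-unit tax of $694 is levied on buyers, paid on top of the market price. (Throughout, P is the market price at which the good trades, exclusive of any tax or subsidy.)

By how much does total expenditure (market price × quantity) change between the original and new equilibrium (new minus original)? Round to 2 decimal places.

-1695158.73

Original equilibrium: 3943 - P = 6P - 15307 gives 19250 = 7P, so P = 2750 and q = 1193.
Since buyers pay the price plus the tax, the effective demand curve becomes qd = 3249 - P.
Equate the new curves: 3249 - P = 6P - 15307, giving 18556 = 7P, P = 18556/7 ≈ 2650.8571, q = 4187/7 ≈ 598.1429.
Expenditure moves from 2750×1193 = 3280750 to 2650.8571×598.1429 = 1585591.2653; change = -1695158.73.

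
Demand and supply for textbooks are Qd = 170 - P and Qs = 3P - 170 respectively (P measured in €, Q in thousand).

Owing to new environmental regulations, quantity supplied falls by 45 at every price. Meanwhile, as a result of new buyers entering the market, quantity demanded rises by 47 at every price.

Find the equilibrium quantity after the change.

109

Before the shock: 170 - P = 3P - 170 ⇒ 340 = 4P ⇒ P = 85, Q = 85.
The shock moves the curves to Qd = 217 - P and Qs = 3P - 215.
Clearing the new market: 217 - P = 3P - 215, so P = 108 and Q = 109.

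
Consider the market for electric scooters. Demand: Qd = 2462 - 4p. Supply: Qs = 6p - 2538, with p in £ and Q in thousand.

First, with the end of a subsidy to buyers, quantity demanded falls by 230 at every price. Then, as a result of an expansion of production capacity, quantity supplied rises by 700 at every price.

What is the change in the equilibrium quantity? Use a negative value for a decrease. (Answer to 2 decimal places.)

Original equilibrium: 2462 - 4p = 6p - 2538 gives 5000 = 10p, so p = 500 and Q = 462.
With the change applied: demand Qd = 2232 - 4p, supply Qs = 6p - 1838.
Equate the new curves: 2232 - 4p = 6p - 1838, giving 4070 = 10p, p = 407, Q = 604.
ΔQ = 604 − 462 = +142.00.

+142.00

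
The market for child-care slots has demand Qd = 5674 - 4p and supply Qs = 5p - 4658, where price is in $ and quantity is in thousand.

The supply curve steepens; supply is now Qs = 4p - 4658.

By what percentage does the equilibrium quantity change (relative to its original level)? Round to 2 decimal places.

Before the shock: 5674 - 4p = 5p - 4658 ⇒ 10332 = 9p ⇒ p = 1148, Q = 1082.
After the shift, demand is Qd = 5674 - 4p and supply is Qs = 4p - 4658.
New equilibrium: 5674 - 4p = 4p - 4658 ⇒ 10332 = 8p ⇒ p = 1291.5, Q = 508.
%ΔQ = (508 − 1082) / 1082 × 100 = -53.05%.

-53.05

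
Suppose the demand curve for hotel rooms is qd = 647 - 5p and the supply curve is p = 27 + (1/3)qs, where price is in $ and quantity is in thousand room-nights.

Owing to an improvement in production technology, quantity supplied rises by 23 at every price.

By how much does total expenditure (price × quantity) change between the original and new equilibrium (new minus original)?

+714.796875

Original equilibrium: 647 - 5p = 3p - 81 gives 728 = 8p, so p = 91 and q = 192.
With the change applied: demand qd = 647 - 5p, supply qs = 3p - 58.
Equate the new curves: 647 - 5p = 3p - 58, giving 705 = 8p, p = 88.125, q = 206.375.
Expenditure moves from 91×192 = 17472 to 88.125×206.375 = 18186.796875; change = +714.796875.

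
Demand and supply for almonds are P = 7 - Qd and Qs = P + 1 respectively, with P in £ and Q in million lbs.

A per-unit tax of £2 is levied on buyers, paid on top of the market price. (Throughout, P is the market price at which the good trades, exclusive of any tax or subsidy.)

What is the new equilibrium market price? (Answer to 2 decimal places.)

Solve the original market: 7 - P = P + 1, hence P = 3 and Q = 4.
Since buyers pay the price plus the tax, the effective demand curve becomes Qd = 5 - P.
Clearing the new market: 5 - P = P + 1, so P = 2 and Q = 3.

2.00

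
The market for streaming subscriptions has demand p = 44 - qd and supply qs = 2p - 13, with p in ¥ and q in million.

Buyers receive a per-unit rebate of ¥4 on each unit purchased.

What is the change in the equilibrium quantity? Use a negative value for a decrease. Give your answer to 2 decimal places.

+2.67

Initially, 44 - p = 2p - 13, so 57 = 3p and p = 19, q = 25.
Since buyers' out-of-pocket price is the market price minus the rebate, the effective demand curve becomes qd = 48 - p.
Equate the new curves: 48 - p = 2p - 13, giving 61 = 3p, p = 61/3 ≈ 20.3333, q = 83/3 ≈ 27.6667.
Δq = 27.6667 − 25 = +2.67.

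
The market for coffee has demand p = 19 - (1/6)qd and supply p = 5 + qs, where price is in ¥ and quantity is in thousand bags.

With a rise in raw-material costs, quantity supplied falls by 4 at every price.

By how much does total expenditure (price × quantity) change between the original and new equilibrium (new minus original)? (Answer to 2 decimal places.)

-53.39

Initially, 114 - 6p = p - 5, so 119 = 7p and p = 17, q = 12.
With the change applied: demand qd = 114 - 6p, supply qs = p - 9.
Setting them equal: 114 - 6p = p - 9 → 123 = 7p, so p = 123/7 ≈ 17.5714 and q = 60/7 ≈ 8.5714.
Expenditure moves from 17×12 = 204 to 17.5714×8.5714 = 150.6122; change = -53.39.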